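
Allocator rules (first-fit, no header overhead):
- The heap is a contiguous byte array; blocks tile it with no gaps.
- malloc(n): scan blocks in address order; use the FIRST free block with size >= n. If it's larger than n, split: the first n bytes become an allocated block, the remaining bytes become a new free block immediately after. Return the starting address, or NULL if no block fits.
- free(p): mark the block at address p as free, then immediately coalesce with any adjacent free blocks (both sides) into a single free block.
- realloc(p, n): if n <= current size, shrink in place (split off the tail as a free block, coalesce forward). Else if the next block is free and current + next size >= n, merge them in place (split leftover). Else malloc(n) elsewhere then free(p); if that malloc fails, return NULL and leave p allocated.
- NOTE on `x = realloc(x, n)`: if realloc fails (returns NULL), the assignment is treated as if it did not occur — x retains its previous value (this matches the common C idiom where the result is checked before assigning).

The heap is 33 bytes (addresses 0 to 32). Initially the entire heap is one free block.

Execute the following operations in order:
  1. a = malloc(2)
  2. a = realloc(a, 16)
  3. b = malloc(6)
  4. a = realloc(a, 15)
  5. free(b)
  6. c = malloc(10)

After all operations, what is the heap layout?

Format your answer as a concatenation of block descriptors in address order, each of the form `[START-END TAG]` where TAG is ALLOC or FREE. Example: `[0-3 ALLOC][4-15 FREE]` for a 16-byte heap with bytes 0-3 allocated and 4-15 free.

Answer: [0-14 ALLOC][15-24 ALLOC][25-32 FREE]

Derivation:
Op 1: a = malloc(2) -> a = 0; heap: [0-1 ALLOC][2-32 FREE]
Op 2: a = realloc(a, 16) -> a = 0; heap: [0-15 ALLOC][16-32 FREE]
Op 3: b = malloc(6) -> b = 16; heap: [0-15 ALLOC][16-21 ALLOC][22-32 FREE]
Op 4: a = realloc(a, 15) -> a = 0; heap: [0-14 ALLOC][15-15 FREE][16-21 ALLOC][22-32 FREE]
Op 5: free(b) -> (freed b); heap: [0-14 ALLOC][15-32 FREE]
Op 6: c = malloc(10) -> c = 15; heap: [0-14 ALLOC][15-24 ALLOC][25-32 FREE]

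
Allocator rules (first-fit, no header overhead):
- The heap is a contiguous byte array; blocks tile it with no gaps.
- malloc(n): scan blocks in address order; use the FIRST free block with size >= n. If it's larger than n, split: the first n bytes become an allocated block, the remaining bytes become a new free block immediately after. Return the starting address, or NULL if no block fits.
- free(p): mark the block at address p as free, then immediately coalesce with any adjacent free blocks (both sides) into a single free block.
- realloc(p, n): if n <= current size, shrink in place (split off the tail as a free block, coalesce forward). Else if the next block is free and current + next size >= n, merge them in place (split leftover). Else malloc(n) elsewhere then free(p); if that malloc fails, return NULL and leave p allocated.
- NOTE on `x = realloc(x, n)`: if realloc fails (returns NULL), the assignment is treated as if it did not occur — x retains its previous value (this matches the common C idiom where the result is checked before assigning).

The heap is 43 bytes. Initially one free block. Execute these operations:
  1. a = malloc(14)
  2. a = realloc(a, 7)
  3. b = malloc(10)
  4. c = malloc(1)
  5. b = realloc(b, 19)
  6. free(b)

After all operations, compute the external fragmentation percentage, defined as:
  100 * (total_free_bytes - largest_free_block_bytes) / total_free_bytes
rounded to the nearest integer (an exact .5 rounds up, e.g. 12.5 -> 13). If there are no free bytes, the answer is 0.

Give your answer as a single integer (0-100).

Answer: 29

Derivation:
Op 1: a = malloc(14) -> a = 0; heap: [0-13 ALLOC][14-42 FREE]
Op 2: a = realloc(a, 7) -> a = 0; heap: [0-6 ALLOC][7-42 FREE]
Op 3: b = malloc(10) -> b = 7; heap: [0-6 ALLOC][7-16 ALLOC][17-42 FREE]
Op 4: c = malloc(1) -> c = 17; heap: [0-6 ALLOC][7-16 ALLOC][17-17 ALLOC][18-42 FREE]
Op 5: b = realloc(b, 19) -> b = 18; heap: [0-6 ALLOC][7-16 FREE][17-17 ALLOC][18-36 ALLOC][37-42 FREE]
Op 6: free(b) -> (freed b); heap: [0-6 ALLOC][7-16 FREE][17-17 ALLOC][18-42 FREE]
Free blocks: [10 25] total_free=35 largest=25 -> 100*(35-25)/35 = 1000/35 ≈ 28.571 -> rounds to 29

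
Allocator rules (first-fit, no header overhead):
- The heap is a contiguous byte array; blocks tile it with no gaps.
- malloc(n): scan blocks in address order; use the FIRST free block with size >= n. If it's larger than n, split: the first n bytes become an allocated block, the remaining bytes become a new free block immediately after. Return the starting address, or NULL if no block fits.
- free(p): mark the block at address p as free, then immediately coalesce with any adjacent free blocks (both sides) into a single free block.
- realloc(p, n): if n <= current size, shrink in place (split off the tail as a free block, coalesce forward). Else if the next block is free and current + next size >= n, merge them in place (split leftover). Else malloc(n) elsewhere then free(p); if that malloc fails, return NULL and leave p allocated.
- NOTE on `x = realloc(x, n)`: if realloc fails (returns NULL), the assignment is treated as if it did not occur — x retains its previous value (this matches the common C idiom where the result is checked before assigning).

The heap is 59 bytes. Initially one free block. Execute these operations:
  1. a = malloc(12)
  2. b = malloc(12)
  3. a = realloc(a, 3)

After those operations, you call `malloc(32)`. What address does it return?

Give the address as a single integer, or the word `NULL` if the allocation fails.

Op 1: a = malloc(12) -> a = 0; heap: [0-11 ALLOC][12-58 FREE]
Op 2: b = malloc(12) -> b = 12; heap: [0-11 ALLOC][12-23 ALLOC][24-58 FREE]
Op 3: a = realloc(a, 3) -> a = 0; heap: [0-2 ALLOC][3-11 FREE][12-23 ALLOC][24-58 FREE]
malloc(32): first-fit scan over [0-2 ALLOC][3-11 FREE][12-23 ALLOC][24-58 FREE] -> 24

Answer: 24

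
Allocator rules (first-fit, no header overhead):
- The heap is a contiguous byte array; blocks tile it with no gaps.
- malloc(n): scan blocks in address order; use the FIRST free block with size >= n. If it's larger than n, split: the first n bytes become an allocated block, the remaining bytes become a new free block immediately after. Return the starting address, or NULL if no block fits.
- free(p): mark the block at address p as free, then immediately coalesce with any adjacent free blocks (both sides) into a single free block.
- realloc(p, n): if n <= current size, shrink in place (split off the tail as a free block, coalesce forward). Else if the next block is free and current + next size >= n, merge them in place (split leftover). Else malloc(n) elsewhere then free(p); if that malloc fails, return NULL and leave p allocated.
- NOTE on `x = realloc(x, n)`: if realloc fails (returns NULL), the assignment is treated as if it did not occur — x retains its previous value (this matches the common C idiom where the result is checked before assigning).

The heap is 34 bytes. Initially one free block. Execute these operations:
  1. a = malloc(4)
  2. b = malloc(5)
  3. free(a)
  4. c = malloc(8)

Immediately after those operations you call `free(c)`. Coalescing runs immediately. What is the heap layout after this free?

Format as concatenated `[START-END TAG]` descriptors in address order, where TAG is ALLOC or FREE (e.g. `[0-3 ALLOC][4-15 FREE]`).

Op 1: a = malloc(4) -> a = 0; heap: [0-3 ALLOC][4-33 FREE]
Op 2: b = malloc(5) -> b = 4; heap: [0-3 ALLOC][4-8 ALLOC][9-33 FREE]
Op 3: free(a) -> (freed a); heap: [0-3 FREE][4-8 ALLOC][9-33 FREE]
Op 4: c = malloc(8) -> c = 9; heap: [0-3 FREE][4-8 ALLOC][9-16 ALLOC][17-33 FREE]
free(c): c = 9 -> block [9-16 ALLOC]; mark free, coalesce with adjacent free neighbors -> [0-3 FREE][4-8 ALLOC][9-33 FREE]

Answer: [0-3 FREE][4-8 ALLOC][9-33 FREE]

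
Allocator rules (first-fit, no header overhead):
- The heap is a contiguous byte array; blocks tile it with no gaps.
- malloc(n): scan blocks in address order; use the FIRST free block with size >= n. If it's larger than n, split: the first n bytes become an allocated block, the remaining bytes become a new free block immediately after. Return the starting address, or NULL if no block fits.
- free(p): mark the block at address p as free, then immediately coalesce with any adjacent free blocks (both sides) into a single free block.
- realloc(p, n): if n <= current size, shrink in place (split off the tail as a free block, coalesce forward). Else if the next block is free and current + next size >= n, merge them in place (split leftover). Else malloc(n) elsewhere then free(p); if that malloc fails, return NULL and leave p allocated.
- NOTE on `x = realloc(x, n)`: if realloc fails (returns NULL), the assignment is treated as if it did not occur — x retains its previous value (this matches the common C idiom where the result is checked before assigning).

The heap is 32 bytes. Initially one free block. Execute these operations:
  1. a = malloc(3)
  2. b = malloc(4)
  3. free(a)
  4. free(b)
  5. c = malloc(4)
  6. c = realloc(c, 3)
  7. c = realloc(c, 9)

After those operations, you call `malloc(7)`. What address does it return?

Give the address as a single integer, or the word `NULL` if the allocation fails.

Answer: 9

Derivation:
Op 1: a = malloc(3) -> a = 0; heap: [0-2 ALLOC][3-31 FREE]
Op 2: b = malloc(4) -> b = 3; heap: [0-2 ALLOC][3-6 ALLOC][7-31 FREE]
Op 3: free(a) -> (freed a); heap: [0-2 FREE][3-6 ALLOC][7-31 FREE]
Op 4: free(b) -> (freed b); heap: [0-31 FREE]
Op 5: c = malloc(4) -> c = 0; heap: [0-3 ALLOC][4-31 FREE]
Op 6: c = realloc(c, 3) -> c = 0; heap: [0-2 ALLOC][3-31 FREE]
Op 7: c = realloc(c, 9) -> c = 0; heap: [0-8 ALLOC][9-31 FREE]
malloc(7): first-fit scan over [0-8 ALLOC][9-31 FREE] -> 9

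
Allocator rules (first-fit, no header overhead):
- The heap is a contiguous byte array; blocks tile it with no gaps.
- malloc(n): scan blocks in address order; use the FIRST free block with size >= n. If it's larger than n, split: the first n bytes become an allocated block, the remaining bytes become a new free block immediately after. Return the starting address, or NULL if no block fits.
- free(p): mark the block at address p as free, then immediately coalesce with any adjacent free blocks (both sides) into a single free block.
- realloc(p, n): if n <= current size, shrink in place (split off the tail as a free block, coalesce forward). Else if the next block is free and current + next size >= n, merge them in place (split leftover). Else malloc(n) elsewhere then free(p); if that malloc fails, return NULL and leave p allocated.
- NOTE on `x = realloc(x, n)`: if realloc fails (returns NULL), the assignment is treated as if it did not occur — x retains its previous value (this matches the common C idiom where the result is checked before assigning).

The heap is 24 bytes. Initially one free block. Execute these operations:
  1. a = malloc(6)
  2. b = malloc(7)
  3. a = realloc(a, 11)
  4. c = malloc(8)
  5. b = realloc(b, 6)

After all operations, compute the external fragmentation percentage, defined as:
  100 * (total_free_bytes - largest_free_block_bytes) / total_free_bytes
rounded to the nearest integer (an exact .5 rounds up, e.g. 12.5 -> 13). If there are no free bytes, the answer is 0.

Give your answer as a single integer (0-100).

Answer: 14

Derivation:
Op 1: a = malloc(6) -> a = 0; heap: [0-5 ALLOC][6-23 FREE]
Op 2: b = malloc(7) -> b = 6; heap: [0-5 ALLOC][6-12 ALLOC][13-23 FREE]
Op 3: a = realloc(a, 11) -> a = 13; heap: [0-5 FREE][6-12 ALLOC][13-23 ALLOC]
Op 4: c = malloc(8) -> c = NULL; heap: [0-5 FREE][6-12 ALLOC][13-23 ALLOC]
Op 5: b = realloc(b, 6) -> b = 6; heap: [0-5 FREE][6-11 ALLOC][12-12 FREE][13-23 ALLOC]
Free blocks: [6 1] total_free=7 largest=6 -> 100*(7-6)/7 = 100/7 ≈ 14.286 -> rounds to 14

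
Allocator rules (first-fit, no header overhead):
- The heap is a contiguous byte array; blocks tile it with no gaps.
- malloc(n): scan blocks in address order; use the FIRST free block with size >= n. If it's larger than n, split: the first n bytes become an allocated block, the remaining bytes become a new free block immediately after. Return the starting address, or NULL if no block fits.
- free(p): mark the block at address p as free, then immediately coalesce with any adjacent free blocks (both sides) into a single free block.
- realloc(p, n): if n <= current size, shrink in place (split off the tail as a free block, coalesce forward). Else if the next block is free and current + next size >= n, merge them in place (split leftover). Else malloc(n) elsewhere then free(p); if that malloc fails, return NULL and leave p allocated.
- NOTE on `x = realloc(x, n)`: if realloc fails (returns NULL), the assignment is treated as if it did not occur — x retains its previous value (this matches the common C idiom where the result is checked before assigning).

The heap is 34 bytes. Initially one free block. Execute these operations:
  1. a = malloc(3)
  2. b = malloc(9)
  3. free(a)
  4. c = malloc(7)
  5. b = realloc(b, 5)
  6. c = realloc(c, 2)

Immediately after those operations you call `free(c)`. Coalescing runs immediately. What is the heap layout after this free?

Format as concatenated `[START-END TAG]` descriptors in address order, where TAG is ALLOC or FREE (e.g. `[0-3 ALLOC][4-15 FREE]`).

Op 1: a = malloc(3) -> a = 0; heap: [0-2 ALLOC][3-33 FREE]
Op 2: b = malloc(9) -> b = 3; heap: [0-2 ALLOC][3-11 ALLOC][12-33 FREE]
Op 3: free(a) -> (freed a); heap: [0-2 FREE][3-11 ALLOC][12-33 FREE]
Op 4: c = malloc(7) -> c = 12; heap: [0-2 FREE][3-11 ALLOC][12-18 ALLOC][19-33 FREE]
Op 5: b = realloc(b, 5) -> b = 3; heap: [0-2 FREE][3-7 ALLOC][8-11 FREE][12-18 ALLOC][19-33 FREE]
Op 6: c = realloc(c, 2) -> c = 12; heap: [0-2 FREE][3-7 ALLOC][8-11 FREE][12-13 ALLOC][14-33 FREE]
free(c): c = 12 -> block [12-13 ALLOC]; mark free, coalesce with adjacent free neighbors -> [0-2 FREE][3-7 ALLOC][8-33 FREE]

Answer: [0-2 FREE][3-7 ALLOC][8-33 FREE]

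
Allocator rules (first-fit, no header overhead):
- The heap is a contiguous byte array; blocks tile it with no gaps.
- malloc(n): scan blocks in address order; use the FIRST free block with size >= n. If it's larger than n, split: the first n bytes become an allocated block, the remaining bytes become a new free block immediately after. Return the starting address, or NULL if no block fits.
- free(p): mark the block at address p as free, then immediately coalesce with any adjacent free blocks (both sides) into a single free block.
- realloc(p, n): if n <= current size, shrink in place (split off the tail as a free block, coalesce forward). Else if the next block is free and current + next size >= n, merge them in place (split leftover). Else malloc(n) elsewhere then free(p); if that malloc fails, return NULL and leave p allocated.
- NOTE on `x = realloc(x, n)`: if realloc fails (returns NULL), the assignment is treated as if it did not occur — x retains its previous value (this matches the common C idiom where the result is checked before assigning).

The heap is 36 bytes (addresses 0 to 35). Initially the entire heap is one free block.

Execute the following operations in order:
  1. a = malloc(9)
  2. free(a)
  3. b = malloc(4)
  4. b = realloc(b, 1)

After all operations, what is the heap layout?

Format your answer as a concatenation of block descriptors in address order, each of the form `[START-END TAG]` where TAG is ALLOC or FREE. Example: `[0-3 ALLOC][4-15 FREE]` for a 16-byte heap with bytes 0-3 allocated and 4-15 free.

Op 1: a = malloc(9) -> a = 0; heap: [0-8 ALLOC][9-35 FREE]
Op 2: free(a) -> (freed a); heap: [0-35 FREE]
Op 3: b = malloc(4) -> b = 0; heap: [0-3 ALLOC][4-35 FREE]
Op 4: b = realloc(b, 1) -> b = 0; heap: [0-0 ALLOC][1-35 FREE]

Answer: [0-0 ALLOC][1-35 FREE]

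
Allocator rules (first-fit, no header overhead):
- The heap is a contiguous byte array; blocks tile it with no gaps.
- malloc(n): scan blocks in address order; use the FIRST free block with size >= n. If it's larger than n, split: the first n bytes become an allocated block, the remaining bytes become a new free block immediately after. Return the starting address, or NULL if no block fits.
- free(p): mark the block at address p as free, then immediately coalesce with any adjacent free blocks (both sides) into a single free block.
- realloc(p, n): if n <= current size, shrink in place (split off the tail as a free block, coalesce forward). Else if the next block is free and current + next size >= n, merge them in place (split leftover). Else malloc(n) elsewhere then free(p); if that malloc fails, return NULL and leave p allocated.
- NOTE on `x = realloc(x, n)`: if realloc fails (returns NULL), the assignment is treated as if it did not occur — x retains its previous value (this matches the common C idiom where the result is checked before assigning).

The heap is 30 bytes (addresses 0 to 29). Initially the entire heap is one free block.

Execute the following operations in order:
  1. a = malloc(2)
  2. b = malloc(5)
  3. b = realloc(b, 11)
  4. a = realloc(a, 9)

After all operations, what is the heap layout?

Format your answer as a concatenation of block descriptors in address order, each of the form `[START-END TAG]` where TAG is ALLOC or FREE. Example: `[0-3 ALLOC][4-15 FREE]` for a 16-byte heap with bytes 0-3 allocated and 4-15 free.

Answer: [0-1 FREE][2-12 ALLOC][13-21 ALLOC][22-29 FREE]

Derivation:
Op 1: a = malloc(2) -> a = 0; heap: [0-1 ALLOC][2-29 FREE]
Op 2: b = malloc(5) -> b = 2; heap: [0-1 ALLOC][2-6 ALLOC][7-29 FREE]
Op 3: b = realloc(b, 11) -> b = 2; heap: [0-1 ALLOC][2-12 ALLOC][13-29 FREE]
Op 4: a = realloc(a, 9) -> a = 13; heap: [0-1 FREE][2-12 ALLOC][13-21 ALLOC][22-29 FREE]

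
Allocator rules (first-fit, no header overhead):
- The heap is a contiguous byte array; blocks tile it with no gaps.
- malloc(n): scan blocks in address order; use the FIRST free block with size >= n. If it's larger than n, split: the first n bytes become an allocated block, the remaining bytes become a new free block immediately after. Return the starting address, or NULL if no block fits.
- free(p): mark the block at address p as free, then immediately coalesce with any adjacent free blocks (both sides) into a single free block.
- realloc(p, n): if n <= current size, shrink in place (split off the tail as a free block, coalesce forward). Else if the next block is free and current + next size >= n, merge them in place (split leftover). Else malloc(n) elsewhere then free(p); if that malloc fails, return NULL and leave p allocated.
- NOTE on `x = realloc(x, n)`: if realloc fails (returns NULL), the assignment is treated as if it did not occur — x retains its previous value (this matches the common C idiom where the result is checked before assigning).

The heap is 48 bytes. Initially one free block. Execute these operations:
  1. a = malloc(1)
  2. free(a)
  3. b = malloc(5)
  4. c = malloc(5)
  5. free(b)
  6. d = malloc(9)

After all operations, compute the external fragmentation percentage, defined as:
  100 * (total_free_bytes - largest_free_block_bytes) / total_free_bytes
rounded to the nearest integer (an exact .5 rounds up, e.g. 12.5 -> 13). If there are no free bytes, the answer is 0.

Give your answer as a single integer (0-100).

Answer: 15

Derivation:
Op 1: a = malloc(1) -> a = 0; heap: [0-0 ALLOC][1-47 FREE]
Op 2: free(a) -> (freed a); heap: [0-47 FREE]
Op 3: b = malloc(5) -> b = 0; heap: [0-4 ALLOC][5-47 FREE]
Op 4: c = malloc(5) -> c = 5; heap: [0-4 ALLOC][5-9 ALLOC][10-47 FREE]
Op 5: free(b) -> (freed b); heap: [0-4 FREE][5-9 ALLOC][10-47 FREE]
Op 6: d = malloc(9) -> d = 10; heap: [0-4 FREE][5-9 ALLOC][10-18 ALLOC][19-47 FREE]
Free blocks: [5 29] total_free=34 largest=29 -> 100*(34-29)/34 = 500/34 ≈ 14.706 -> rounds to 15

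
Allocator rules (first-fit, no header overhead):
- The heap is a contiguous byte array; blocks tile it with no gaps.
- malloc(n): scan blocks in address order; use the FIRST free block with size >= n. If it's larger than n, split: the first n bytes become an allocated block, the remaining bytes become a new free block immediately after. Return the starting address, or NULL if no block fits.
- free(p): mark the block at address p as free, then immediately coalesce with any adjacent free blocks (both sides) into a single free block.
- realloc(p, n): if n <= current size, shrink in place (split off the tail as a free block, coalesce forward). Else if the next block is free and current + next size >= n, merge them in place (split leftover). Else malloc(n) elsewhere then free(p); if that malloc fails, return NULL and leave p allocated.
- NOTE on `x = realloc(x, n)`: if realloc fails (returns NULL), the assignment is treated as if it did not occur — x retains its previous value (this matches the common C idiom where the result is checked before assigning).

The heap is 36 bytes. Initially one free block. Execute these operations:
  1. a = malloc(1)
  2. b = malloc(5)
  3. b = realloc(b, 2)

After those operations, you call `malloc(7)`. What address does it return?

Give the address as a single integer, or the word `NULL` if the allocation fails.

Op 1: a = malloc(1) -> a = 0; heap: [0-0 ALLOC][1-35 FREE]
Op 2: b = malloc(5) -> b = 1; heap: [0-0 ALLOC][1-5 ALLOC][6-35 FREE]
Op 3: b = realloc(b, 2) -> b = 1; heap: [0-0 ALLOC][1-2 ALLOC][3-35 FREE]
malloc(7): first-fit scan over [0-0 ALLOC][1-2 ALLOC][3-35 FREE] -> 3

Answer: 3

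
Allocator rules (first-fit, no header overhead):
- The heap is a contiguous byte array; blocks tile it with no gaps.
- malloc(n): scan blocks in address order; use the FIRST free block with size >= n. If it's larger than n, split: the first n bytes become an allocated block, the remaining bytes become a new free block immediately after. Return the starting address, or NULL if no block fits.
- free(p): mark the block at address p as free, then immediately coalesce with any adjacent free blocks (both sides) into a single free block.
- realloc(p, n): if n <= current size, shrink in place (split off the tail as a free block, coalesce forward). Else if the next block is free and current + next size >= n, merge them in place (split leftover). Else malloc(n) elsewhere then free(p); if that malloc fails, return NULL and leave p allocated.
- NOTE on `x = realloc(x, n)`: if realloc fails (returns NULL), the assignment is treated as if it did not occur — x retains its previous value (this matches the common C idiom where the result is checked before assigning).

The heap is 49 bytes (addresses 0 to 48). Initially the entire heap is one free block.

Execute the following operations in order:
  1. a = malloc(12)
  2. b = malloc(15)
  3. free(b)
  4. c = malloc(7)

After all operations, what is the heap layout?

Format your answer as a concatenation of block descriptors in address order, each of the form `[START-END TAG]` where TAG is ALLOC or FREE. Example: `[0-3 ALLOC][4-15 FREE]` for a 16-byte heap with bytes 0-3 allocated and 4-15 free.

Answer: [0-11 ALLOC][12-18 ALLOC][19-48 FREE]

Derivation:
Op 1: a = malloc(12) -> a = 0; heap: [0-11 ALLOC][12-48 FREE]
Op 2: b = malloc(15) -> b = 12; heap: [0-11 ALLOC][12-26 ALLOC][27-48 FREE]
Op 3: free(b) -> (freed b); heap: [0-11 ALLOC][12-48 FREE]
Op 4: c = malloc(7) -> c = 12; heap: [0-11 ALLOC][12-18 ALLOC][19-48 FREE]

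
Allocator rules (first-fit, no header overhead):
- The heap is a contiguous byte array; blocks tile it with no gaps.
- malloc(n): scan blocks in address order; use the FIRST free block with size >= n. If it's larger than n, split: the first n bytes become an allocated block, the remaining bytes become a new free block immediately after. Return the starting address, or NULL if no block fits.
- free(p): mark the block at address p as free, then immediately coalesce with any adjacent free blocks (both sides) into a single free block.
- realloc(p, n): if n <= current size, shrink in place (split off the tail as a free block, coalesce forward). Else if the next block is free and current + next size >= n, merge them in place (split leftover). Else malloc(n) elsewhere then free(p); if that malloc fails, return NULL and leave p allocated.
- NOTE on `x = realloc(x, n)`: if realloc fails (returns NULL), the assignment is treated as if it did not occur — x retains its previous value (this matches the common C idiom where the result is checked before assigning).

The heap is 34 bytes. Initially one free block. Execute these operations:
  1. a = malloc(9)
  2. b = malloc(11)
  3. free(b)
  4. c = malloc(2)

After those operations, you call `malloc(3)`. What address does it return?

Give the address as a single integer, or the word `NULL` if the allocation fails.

Answer: 11

Derivation:
Op 1: a = malloc(9) -> a = 0; heap: [0-8 ALLOC][9-33 FREE]
Op 2: b = malloc(11) -> b = 9; heap: [0-8 ALLOC][9-19 ALLOC][20-33 FREE]
Op 3: free(b) -> (freed b); heap: [0-8 ALLOC][9-33 FREE]
Op 4: c = malloc(2) -> c = 9; heap: [0-8 ALLOC][9-10 ALLOC][11-33 FREE]
malloc(3): first-fit scan over [0-8 ALLOC][9-10 ALLOC][11-33 FREE] -> 11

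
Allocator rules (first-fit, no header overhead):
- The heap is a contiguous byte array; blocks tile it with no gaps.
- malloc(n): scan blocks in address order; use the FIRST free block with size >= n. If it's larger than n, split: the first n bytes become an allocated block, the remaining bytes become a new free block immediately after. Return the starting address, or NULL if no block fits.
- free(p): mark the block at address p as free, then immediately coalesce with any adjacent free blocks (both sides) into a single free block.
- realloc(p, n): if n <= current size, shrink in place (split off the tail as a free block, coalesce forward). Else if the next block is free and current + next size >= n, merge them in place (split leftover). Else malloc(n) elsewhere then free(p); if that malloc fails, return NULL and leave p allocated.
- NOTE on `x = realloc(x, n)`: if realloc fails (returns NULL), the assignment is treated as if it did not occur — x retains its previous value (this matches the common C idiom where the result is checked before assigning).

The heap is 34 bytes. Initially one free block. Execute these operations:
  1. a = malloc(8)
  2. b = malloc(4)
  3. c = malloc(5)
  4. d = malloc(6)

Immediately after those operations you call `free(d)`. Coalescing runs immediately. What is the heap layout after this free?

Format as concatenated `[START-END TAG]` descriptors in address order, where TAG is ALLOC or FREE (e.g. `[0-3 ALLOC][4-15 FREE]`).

Op 1: a = malloc(8) -> a = 0; heap: [0-7 ALLOC][8-33 FREE]
Op 2: b = malloc(4) -> b = 8; heap: [0-7 ALLOC][8-11 ALLOC][12-33 FREE]
Op 3: c = malloc(5) -> c = 12; heap: [0-7 ALLOC][8-11 ALLOC][12-16 ALLOC][17-33 FREE]
Op 4: d = malloc(6) -> d = 17; heap: [0-7 ALLOC][8-11 ALLOC][12-16 ALLOC][17-22 ALLOC][23-33 FREE]
free(d): d = 17 -> block [17-22 ALLOC]; mark free, coalesce with adjacent free neighbors -> [0-7 ALLOC][8-11 ALLOC][12-16 ALLOC][17-33 FREE]

Answer: [0-7 ALLOC][8-11 ALLOC][12-16 ALLOC][17-33 FREE]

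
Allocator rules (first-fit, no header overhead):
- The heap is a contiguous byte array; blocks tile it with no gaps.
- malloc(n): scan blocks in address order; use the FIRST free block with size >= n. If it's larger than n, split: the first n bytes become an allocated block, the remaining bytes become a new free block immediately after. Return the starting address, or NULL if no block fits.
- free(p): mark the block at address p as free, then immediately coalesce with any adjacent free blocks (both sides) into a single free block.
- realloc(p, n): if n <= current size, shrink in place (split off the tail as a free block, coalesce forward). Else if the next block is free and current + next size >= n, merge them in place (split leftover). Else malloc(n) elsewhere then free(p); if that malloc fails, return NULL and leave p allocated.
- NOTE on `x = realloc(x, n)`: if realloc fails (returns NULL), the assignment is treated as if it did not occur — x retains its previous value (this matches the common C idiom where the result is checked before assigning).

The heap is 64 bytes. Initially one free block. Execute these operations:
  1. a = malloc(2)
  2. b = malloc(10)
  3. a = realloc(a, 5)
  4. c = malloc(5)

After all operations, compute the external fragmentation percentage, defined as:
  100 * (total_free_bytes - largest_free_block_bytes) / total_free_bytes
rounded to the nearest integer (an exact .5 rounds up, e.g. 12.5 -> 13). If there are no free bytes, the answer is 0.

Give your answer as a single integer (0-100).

Answer: 5

Derivation:
Op 1: a = malloc(2) -> a = 0; heap: [0-1 ALLOC][2-63 FREE]
Op 2: b = malloc(10) -> b = 2; heap: [0-1 ALLOC][2-11 ALLOC][12-63 FREE]
Op 3: a = realloc(a, 5) -> a = 12; heap: [0-1 FREE][2-11 ALLOC][12-16 ALLOC][17-63 FREE]
Op 4: c = malloc(5) -> c = 17; heap: [0-1 FREE][2-11 ALLOC][12-16 ALLOC][17-21 ALLOC][22-63 FREE]
Free blocks: [2 42] total_free=44 largest=42 -> 100*(44-42)/44 = 200/44 ≈ 4.545 -> rounds to 5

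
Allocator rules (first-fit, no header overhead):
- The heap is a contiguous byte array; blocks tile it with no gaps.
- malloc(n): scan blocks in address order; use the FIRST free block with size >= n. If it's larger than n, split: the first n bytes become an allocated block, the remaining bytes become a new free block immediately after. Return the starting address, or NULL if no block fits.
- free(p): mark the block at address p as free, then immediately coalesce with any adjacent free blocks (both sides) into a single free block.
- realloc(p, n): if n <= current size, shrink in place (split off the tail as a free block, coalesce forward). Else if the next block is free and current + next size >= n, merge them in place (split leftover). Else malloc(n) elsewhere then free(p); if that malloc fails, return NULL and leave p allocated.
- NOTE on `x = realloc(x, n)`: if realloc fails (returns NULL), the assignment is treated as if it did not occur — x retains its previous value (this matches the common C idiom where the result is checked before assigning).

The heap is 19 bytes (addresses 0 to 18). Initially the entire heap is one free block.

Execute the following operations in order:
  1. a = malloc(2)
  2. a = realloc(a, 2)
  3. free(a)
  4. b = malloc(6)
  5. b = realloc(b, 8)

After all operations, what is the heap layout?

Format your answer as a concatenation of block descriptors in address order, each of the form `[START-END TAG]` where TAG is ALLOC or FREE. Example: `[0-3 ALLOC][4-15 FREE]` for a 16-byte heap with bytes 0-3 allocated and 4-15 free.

Op 1: a = malloc(2) -> a = 0; heap: [0-1 ALLOC][2-18 FREE]
Op 2: a = realloc(a, 2) -> a = 0; heap: [0-1 ALLOC][2-18 FREE]
Op 3: free(a) -> (freed a); heap: [0-18 FREE]
Op 4: b = malloc(6) -> b = 0; heap: [0-5 ALLOC][6-18 FREE]
Op 5: b = realloc(b, 8) -> b = 0; heap: [0-7 ALLOC][8-18 FREE]

Answer: [0-7 ALLOC][8-18 FREE]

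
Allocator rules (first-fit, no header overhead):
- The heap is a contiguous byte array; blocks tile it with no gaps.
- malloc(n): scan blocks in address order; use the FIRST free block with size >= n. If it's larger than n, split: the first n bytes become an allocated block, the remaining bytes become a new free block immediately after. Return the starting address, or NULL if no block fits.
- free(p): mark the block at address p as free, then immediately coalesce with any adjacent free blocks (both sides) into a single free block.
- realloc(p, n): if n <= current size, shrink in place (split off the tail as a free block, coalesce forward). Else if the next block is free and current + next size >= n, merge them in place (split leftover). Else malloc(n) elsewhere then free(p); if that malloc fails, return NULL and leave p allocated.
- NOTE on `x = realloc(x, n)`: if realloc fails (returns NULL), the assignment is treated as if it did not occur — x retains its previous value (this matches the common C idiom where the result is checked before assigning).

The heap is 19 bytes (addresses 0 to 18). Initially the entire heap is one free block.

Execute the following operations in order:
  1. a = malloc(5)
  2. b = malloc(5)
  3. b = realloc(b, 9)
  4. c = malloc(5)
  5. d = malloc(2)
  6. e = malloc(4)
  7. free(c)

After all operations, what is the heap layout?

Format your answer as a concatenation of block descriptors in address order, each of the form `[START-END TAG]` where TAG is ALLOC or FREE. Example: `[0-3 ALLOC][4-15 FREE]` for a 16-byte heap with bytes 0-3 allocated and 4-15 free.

Op 1: a = malloc(5) -> a = 0; heap: [0-4 ALLOC][5-18 FREE]
Op 2: b = malloc(5) -> b = 5; heap: [0-4 ALLOC][5-9 ALLOC][10-18 FREE]
Op 3: b = realloc(b, 9) -> b = 5; heap: [0-4 ALLOC][5-13 ALLOC][14-18 FREE]
Op 4: c = malloc(5) -> c = 14; heap: [0-4 ALLOC][5-13 ALLOC][14-18 ALLOC]
Op 5: d = malloc(2) -> d = NULL; heap: [0-4 ALLOC][5-13 ALLOC][14-18 ALLOC]
Op 6: e = malloc(4) -> e = NULL; heap: [0-4 ALLOC][5-13 ALLOC][14-18 ALLOC]
Op 7: free(c) -> (freed c); heap: [0-4 ALLOC][5-13 ALLOC][14-18 FREE]

Answer: [0-4 ALLOC][5-13 ALLOC][14-18 FREE]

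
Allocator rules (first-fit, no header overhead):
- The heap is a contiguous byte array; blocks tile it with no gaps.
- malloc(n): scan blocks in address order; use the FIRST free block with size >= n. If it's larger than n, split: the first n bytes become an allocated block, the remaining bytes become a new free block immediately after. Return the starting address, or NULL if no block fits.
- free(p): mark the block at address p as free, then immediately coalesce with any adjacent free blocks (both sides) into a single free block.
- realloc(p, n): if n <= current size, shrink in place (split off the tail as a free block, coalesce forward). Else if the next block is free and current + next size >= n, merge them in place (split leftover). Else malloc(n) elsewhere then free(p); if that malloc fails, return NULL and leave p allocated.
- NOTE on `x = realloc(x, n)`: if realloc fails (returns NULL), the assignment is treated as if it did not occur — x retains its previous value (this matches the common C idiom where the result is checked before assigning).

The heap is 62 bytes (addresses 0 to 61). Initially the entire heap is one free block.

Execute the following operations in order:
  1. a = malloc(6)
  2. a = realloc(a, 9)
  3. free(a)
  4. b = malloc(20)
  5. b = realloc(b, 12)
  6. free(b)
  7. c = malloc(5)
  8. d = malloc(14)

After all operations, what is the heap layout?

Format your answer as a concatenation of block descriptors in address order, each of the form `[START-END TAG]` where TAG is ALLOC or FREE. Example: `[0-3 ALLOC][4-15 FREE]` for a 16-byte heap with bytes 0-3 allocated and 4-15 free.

Op 1: a = malloc(6) -> a = 0; heap: [0-5 ALLOC][6-61 FREE]
Op 2: a = realloc(a, 9) -> a = 0; heap: [0-8 ALLOC][9-61 FREE]
Op 3: free(a) -> (freed a); heap: [0-61 FREE]
Op 4: b = malloc(20) -> b = 0; heap: [0-19 ALLOC][20-61 FREE]
Op 5: b = realloc(b, 12) -> b = 0; heap: [0-11 ALLOC][12-61 FREE]
Op 6: free(b) -> (freed b); heap: [0-61 FREE]
Op 7: c = malloc(5) -> c = 0; heap: [0-4 ALLOC][5-61 FREE]
Op 8: d = malloc(14) -> d = 5; heap: [0-4 ALLOC][5-18 ALLOC][19-61 FREE]

Answer: [0-4 ALLOC][5-18 ALLOC][19-61 FREE]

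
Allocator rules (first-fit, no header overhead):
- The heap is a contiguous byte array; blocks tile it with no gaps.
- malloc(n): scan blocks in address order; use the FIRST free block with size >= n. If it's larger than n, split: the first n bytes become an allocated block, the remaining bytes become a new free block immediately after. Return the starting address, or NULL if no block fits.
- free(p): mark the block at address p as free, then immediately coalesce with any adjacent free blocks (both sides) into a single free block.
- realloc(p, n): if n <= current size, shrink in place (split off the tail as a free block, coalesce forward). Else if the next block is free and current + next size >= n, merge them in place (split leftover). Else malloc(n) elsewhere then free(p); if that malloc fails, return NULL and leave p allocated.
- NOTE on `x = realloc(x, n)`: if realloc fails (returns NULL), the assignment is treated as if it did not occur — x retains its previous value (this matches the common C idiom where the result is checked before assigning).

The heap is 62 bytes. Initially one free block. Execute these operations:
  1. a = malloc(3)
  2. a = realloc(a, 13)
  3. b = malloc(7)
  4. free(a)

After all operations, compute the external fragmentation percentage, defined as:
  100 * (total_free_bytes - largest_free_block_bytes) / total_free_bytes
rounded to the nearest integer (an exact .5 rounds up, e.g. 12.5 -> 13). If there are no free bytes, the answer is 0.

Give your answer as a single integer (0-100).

Answer: 24

Derivation:
Op 1: a = malloc(3) -> a = 0; heap: [0-2 ALLOC][3-61 FREE]
Op 2: a = realloc(a, 13) -> a = 0; heap: [0-12 ALLOC][13-61 FREE]
Op 3: b = malloc(7) -> b = 13; heap: [0-12 ALLOC][13-19 ALLOC][20-61 FREE]
Op 4: free(a) -> (freed a); heap: [0-12 FREE][13-19 ALLOC][20-61 FREE]
Free blocks: [13 42] total_free=55 largest=42 -> 100*(55-42)/55 = 1300/55 ≈ 23.636 -> rounds to 24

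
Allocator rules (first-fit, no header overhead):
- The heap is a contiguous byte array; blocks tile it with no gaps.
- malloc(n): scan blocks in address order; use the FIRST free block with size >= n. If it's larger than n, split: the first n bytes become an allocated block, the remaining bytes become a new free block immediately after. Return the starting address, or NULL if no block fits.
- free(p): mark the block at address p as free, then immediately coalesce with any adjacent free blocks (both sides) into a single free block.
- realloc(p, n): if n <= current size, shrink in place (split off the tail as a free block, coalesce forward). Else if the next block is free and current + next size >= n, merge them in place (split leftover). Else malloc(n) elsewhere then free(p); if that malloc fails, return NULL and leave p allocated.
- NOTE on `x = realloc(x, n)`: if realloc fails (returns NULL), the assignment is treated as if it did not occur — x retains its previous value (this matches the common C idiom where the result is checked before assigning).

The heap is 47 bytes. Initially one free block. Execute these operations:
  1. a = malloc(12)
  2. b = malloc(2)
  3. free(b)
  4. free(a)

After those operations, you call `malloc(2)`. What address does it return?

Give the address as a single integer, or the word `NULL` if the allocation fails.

Answer: 0

Derivation:
Op 1: a = malloc(12) -> a = 0; heap: [0-11 ALLOC][12-46 FREE]
Op 2: b = malloc(2) -> b = 12; heap: [0-11 ALLOC][12-13 ALLOC][14-46 FREE]
Op 3: free(b) -> (freed b); heap: [0-11 ALLOC][12-46 FREE]
Op 4: free(a) -> (freed a); heap: [0-46 FREE]
malloc(2): first-fit scan over [0-46 FREE] -> 0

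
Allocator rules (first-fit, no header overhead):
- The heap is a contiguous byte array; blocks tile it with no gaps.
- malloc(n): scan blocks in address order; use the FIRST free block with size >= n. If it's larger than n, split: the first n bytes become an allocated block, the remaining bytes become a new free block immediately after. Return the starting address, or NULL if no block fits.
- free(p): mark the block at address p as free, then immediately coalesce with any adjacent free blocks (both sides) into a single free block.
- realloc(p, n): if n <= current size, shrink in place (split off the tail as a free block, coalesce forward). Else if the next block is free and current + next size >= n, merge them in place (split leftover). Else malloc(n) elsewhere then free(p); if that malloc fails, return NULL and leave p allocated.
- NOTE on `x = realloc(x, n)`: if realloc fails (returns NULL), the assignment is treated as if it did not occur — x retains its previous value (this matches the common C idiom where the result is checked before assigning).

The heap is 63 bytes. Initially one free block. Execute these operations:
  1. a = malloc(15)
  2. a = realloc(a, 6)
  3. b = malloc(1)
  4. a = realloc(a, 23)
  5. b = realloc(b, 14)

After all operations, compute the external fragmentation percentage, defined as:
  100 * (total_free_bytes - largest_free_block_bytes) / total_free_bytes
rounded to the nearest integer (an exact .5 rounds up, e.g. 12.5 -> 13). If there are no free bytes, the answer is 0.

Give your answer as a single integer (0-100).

Answer: 27

Derivation:
Op 1: a = malloc(15) -> a = 0; heap: [0-14 ALLOC][15-62 FREE]
Op 2: a = realloc(a, 6) -> a = 0; heap: [0-5 ALLOC][6-62 FREE]
Op 3: b = malloc(1) -> b = 6; heap: [0-5 ALLOC][6-6 ALLOC][7-62 FREE]
Op 4: a = realloc(a, 23) -> a = 7; heap: [0-5 FREE][6-6 ALLOC][7-29 ALLOC][30-62 FREE]
Op 5: b = realloc(b, 14) -> b = 30; heap: [0-6 FREE][7-29 ALLOC][30-43 ALLOC][44-62 FREE]
Free blocks: [7 19] total_free=26 largest=19 -> 100*(26-19)/26 = 700/26 ≈ 26.923 -> rounds to 27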